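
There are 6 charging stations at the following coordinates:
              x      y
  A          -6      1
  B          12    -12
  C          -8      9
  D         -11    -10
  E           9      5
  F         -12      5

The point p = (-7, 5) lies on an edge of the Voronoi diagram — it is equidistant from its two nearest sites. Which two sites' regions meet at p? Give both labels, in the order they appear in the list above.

Squared distances from p to each site:
|pA|² = (-7−(-6))² + (5−1)² = 1 + 16 = 17
|pB|² = (-7−12)² + (5−(-12))² = 361 + 289 = 650
|pC|² = (-7−(-8))² + (5−9)² = 1 + 16 = 17
|pD|² = (-7−(-11))² + (5−(-10))² = 16 + 225 = 241
|pE|² = (-7−9)² + (5−5)² = 256 + 0 = 256
|pF|² = (-7−(-12))² + (5−5)² = 25 + 0 = 25
p is equidistant from A and C (both at squared distance 17), and every other site is strictly farther — so p lies on the A–C Voronoi edge.

A and C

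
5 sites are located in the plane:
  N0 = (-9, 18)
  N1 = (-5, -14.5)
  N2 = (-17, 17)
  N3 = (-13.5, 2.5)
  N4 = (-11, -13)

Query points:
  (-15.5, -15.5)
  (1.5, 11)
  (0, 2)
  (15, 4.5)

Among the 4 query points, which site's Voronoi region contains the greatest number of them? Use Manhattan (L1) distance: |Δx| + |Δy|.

N3

(-15.5, -15.5) — d to each: N0:40, N1:11.5, N2:34, N3:20, N4:7 → nearest is N4
(1.5, 11) — d to each: N0:17.5, N1:32, N2:24.5, N3:23.5, N4:36.5 → nearest is N0
(0, 2) — d to each: N0:25, N1:21.5, N2:32, N3:14, N4:26 → nearest is N3
(15, 4.5) — d to each: N0:37.5, N1:39, N2:44.5, N3:30.5, N4:43.5 → nearest is N3
Tally — N0:1, N3:2, N4:1. N3 captures the most (2).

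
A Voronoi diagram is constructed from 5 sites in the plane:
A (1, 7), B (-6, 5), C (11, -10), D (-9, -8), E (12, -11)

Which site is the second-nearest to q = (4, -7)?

Since √ is increasing, it suffices to compare squared distances:
|qA|² = (4−1)² + (-7−7)² = 9 + 196 = 205
|qB|² = (4−(-6))² + (-7−5)² = 100 + 144 = 244
|qC|² = (4−11)² + (-7−(-10))² = 49 + 9 = 58
|qD|² = (4−(-9))² + (-7−(-8))² = 169 + 1 = 170
|qE|² = (4−12)² + (-7−(-11))² = 64 + 16 = 80
Sorted ascending: C, E, D, … — the second-nearest is E.

E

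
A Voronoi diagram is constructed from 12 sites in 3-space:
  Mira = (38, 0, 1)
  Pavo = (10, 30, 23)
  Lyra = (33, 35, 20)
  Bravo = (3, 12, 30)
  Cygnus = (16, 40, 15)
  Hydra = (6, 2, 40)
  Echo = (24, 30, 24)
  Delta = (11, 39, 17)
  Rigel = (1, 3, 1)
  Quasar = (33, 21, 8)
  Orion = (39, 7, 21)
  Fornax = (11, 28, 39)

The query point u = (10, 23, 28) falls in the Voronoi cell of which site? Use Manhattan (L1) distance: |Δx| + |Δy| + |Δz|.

d(u, Mira) = 28 + 23 + 27 = 78
d(u, Pavo) = 0 + 7 + 5 = 12
d(u, Lyra) = 23 + 12 + 8 = 43
d(u, Bravo) = 7 + 11 + 2 = 20
d(u, Cygnus) = 6 + 17 + 13 = 36
d(u, Hydra) = 4 + 21 + 12 = 37
d(u, Echo) = 14 + 7 + 4 = 25
d(u, Delta) = 1 + 16 + 11 = 28
d(u, Rigel) = 9 + 20 + 27 = 56
d(u, Quasar) = 23 + 2 + 20 = 45
d(u, Orion) = 29 + 16 + 7 = 52
d(u, Fornax) = 1 + 5 + 11 = 17
The smallest is to Pavo, so u lies in the Voronoi region of Pavo.

Pavo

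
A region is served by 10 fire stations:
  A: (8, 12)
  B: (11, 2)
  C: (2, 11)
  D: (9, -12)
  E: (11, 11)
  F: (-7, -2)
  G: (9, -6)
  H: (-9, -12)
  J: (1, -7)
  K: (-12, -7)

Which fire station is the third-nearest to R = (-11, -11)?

Since √ is increasing, it suffices to compare squared distances:
|RA|² = 361 + 529 = 890
|RB|² = 484 + 169 = 653
|RC|² = 169 + 484 = 653
|RD|² = 400 + 1 = 401
|RE|² = 484 + 484 = 968
|RF|² = 16 + 81 = 97
|RG|² = 400 + 25 = 425
|RH|² = 4 + 1 = 5
|RJ|² = 144 + 16 = 160
|RK|² = 1 + 16 = 17
Sorted ascending: H, K, F, J, … — the third-nearest is F.

F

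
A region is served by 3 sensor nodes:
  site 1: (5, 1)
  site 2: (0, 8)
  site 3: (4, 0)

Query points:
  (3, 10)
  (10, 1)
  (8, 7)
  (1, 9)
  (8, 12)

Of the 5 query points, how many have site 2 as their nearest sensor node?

3

(3, 10) — d² to each: site 1:85, site 2:13, site 3:101 → nearest is site 2
(10, 1) — d² to each: site 1:25, site 2:149, site 3:37 → nearest is site 1
(8, 7) — d² to each: site 1:45, site 2:65, site 3:65 → nearest is site 1
(1, 9) — d² to each: site 1:80, site 2:2, site 3:90 → nearest is site 2
(8, 12) — d² to each: site 1:130, site 2:80, site 3:160 → nearest is site 2
3 of the 5 points have site 2 as nearest.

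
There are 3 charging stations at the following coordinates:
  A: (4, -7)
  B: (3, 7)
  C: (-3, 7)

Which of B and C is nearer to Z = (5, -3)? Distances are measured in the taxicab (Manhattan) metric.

d(Z,B) = |5−3| + |-3−7| = 2 + 10 = 12
d(Z,C) = |5−(-3)| + |-3−7| = 8 + 10 = 18
12 < 18, so B is closer.

B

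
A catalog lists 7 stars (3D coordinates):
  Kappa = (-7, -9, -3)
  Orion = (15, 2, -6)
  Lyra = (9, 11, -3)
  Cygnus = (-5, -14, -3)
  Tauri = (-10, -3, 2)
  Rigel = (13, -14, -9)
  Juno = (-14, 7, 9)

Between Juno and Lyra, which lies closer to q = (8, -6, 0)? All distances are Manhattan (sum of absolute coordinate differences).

Lyra

d(q, Juno) = |8−(-14)| + |-6−7| + |0−9| = 22 + 13 + 9 = 44
d(q, Lyra) = |8−9| + |-6−11| + |0−(-3)| = 1 + 17 + 3 = 21
44 > 21, so Lyra is closer.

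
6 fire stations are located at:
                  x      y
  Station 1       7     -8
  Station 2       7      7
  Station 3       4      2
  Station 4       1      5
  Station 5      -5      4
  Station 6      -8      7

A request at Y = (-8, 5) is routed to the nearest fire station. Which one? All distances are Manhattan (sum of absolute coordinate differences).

Station 6

d(Y, Station 1) = |-8−7| + |5−(-8)| = 15 + 13 = 28
d(Y, Station 2) = |-8−7| + |5−7| = 15 + 2 = 17
d(Y, Station 3) = |-8−4| + |5−2| = 12 + 3 = 15
d(Y, Station 4) = |-8−1| + |5−5| = 9 + 0 = 9
d(Y, Station 5) = |-8−(-5)| + |5−4| = 3 + 1 = 4
d(Y, Station 6) = |-8−(-8)| + |5−7| = 0 + 2 = 2
Station 6 is nearest.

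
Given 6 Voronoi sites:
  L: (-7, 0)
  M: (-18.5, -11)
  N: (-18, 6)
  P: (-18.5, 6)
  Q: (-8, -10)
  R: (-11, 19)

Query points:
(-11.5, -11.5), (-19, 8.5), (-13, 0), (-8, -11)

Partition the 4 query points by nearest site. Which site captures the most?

Q

(-11.5, -11.5) — d² to each: L:152.5, M:49.25, N:348.5, P:355.25, Q:14.5, R:930.5 → nearest is Q
(-19, 8.5) — d² to each: L:216.25, M:380.5, N:7.25, P:6.5, Q:463.25, R:174.25 → nearest is P
(-13, 0) — d² to each: L:36, M:151.25, N:61, P:66.25, Q:125, R:365 → nearest is L
(-8, -11) — d² to each: L:122, M:110.25, N:389, P:399.25, Q:1, R:909 → nearest is Q
Tally — L:1, P:1, Q:2. Q captures the most (2).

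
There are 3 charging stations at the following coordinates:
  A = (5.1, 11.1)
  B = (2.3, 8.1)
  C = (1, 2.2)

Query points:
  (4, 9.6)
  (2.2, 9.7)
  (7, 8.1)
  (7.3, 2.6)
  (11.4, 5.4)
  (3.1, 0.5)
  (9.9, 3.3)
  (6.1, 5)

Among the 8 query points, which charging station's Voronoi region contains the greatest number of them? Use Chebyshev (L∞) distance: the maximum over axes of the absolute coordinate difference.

B

(4, 9.6) — d to each: A:1.5, B:1.7, C:7.4 → nearest is A
(2.2, 9.7) — d to each: A:2.9, B:1.6, C:7.5 → nearest is B
(7, 8.1) — d to each: A:3, B:4.7, C:6 → nearest is A
(7.3, 2.6) — d to each: A:8.5, B:5.5, C:6.3 → nearest is B
(11.4, 5.4) — d to each: A:6.3, B:9.1, C:10.4 → nearest is A
(3.1, 0.5) — d to each: A:10.6, B:7.6, C:2.1 → nearest is C
(9.9, 3.3) — d to each: A:7.8, B:7.6, C:8.9 → nearest is B
(6.1, 5) — d to each: A:6.1, B:3.8, C:5.1 → nearest is B
Tally — A:3, B:4, C:1. B captures the most (4).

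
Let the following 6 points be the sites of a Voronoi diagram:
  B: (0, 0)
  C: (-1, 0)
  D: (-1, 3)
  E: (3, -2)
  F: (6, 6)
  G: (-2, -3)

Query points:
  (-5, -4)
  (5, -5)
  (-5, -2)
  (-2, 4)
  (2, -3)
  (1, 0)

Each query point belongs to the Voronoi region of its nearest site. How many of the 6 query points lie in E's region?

2

(-5, -4) — d² to each: B:41, C:32, D:65, E:68, F:221, G:10 → nearest is G
(5, -5) — d² to each: B:50, C:61, D:100, E:13, F:122, G:53 → nearest is E
(-5, -2) — d² to each: B:29, C:20, D:41, E:64, F:185, G:10 → nearest is G
(-2, 4) — d² to each: B:20, C:17, D:2, E:61, F:68, G:49 → nearest is D
(2, -3) — d² to each: B:13, C:18, D:45, E:2, F:97, G:16 → nearest is E
(1, 0) — d² to each: B:1, C:4, D:13, E:8, F:61, G:18 → nearest is B
2 of the 6 points have E as nearest.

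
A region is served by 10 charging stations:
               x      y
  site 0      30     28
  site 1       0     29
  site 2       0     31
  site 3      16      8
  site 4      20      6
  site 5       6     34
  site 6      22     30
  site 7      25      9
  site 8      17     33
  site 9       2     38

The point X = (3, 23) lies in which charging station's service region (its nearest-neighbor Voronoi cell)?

site 1

Squared Euclidean distances:
d²(X, site 0) = 729 + 25 = 754
d²(X, site 1) = 9 + 36 = 45
d²(X, site 2) = 9 + 64 = 73
d²(X, site 3) = 169 + 225 = 394
d²(X, site 4) = 289 + 289 = 578
d²(X, site 5) = 9 + 121 = 130
d²(X, site 6) = 361 + 49 = 410
d²(X, site 7) = 484 + 196 = 680
d²(X, site 8) = 196 + 100 = 296
d²(X, site 9) = 1 + 225 = 226
site 1 is nearest.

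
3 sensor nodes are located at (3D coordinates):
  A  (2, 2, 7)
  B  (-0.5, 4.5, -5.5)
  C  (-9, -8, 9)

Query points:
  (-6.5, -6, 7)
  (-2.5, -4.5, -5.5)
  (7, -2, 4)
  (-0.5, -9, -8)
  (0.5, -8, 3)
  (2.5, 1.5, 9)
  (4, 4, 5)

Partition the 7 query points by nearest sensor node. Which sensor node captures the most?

(-6.5, -6, 7) — d² to each: A:136.25, B:302.5, C:14.25 → nearest is C
(-2.5, -4.5, -5.5) — d² to each: A:218.75, B:85, C:264.75 → nearest is B
(7, -2, 4) — d² to each: A:50, B:188.75, C:317 → nearest is A
(-0.5, -9, -8) — d² to each: A:352.25, B:188.5, C:362.25 → nearest is B
(0.5, -8, 3) — d² to each: A:118.25, B:229.5, C:126.25 → nearest is A
(2.5, 1.5, 9) — d² to each: A:4.5, B:228.25, C:222.5 → nearest is A
(4, 4, 5) — d² to each: A:12, B:130.75, C:329 → nearest is A
Tally — A:4, B:2, C:1. A captures the most (4).

A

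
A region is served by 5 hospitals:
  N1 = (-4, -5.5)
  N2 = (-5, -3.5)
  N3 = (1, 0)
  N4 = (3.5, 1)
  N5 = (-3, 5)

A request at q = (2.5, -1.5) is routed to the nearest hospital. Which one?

N3

Since √ is increasing, it suffices to compare squared distances:
|qN1|² = (2.5−(-4))² + (-1.5−(-5.5))² = 42.25 + 16 = 58.25
|qN2|² = (2.5−(-5))² + (-1.5−(-3.5))² = 56.25 + 4 = 60.25
|qN3|² = (2.5−1)² + (-1.5−0)² = 2.25 + 2.25 = 4.5
|qN4|² = (2.5−3.5)² + (-1.5−1)² = 1 + 6.25 = 7.25
|qN5|² = (2.5−(-3))² + (-1.5−5)² = 30.25 + 42.25 = 72.5
N3 is nearest.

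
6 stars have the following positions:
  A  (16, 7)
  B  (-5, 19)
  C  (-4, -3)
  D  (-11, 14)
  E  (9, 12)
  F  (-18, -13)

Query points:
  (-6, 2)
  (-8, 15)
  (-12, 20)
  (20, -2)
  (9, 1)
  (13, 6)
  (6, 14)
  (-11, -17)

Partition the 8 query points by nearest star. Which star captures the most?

(-6, 2) — d² to each: A:509, B:290, C:29, D:169, E:325, F:369 → nearest is C
(-8, 15) — d² to each: A:640, B:25, C:340, D:10, E:298, F:884 → nearest is D
(-12, 20) — d² to each: A:953, B:50, C:593, D:37, E:505, F:1125 → nearest is D
(20, -2) — d² to each: A:97, B:1066, C:577, D:1217, E:317, F:1565 → nearest is A
(9, 1) — d² to each: A:85, B:520, C:185, D:569, E:121, F:925 → nearest is A
(13, 6) — d² to each: A:10, B:493, C:370, D:640, E:52, F:1322 → nearest is A
(6, 14) — d² to each: A:149, B:146, C:389, D:289, E:13, F:1305 → nearest is E
(-11, -17) — d² to each: A:1305, B:1332, C:245, D:961, E:1241, F:65 → nearest is F
Tally — A:3, C:1, D:2, E:1, F:1. A captures the most (3).

A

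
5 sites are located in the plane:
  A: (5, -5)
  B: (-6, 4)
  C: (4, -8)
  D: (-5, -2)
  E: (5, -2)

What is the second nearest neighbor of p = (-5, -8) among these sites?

C

Since √ is increasing, it suffices to compare squared distances:
|pA|² = (-5−5)² + (-8−(-5))² = 100 + 9 = 109
|pB|² = (-5−(-6))² + (-8−4)² = 1 + 144 = 145
|pC|² = (-5−4)² + (-8−(-8))² = 81 + 0 = 81
|pD|² = (-5−(-5))² + (-8−(-2))² = 0 + 36 = 36
|pE|² = (-5−5)² + (-8−(-2))² = 100 + 36 = 136
Sorted ascending: D, C, A, … — the second-nearest is C.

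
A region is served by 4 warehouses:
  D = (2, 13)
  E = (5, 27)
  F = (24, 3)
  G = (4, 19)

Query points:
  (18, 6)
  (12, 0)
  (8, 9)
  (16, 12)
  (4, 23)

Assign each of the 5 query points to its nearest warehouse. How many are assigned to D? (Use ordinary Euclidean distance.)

(18, 6) — d² to each: D:305, E:610, F:45, G:365 → nearest is F
(12, 0) — d² to each: D:269, E:778, F:153, G:425 → nearest is F
(8, 9) — d² to each: D:52, E:333, F:292, G:116 → nearest is D
(16, 12) — d² to each: D:197, E:346, F:145, G:193 → nearest is F
(4, 23) — d² to each: D:104, E:17, F:800, G:16 → nearest is G
1 of the 5 points has D as nearest.

1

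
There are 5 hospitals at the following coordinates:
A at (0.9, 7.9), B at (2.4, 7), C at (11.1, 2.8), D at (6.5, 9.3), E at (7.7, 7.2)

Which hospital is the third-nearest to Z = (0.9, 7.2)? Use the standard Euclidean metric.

D

Compare squared distances (the ordering matches that of the actual distances):
|ZA|² = (0.9−0.9)² + (7.2−7.9)² = 0 + 0.49 = 0.49
|ZB|² = (0.9−2.4)² + (7.2−7)² = 2.25 + 0.04 = 2.29
|ZC|² = (0.9−11.1)² + (7.2−2.8)² = 104.04 + 19.36 = 123.4
|ZD|² = (0.9−6.5)² + (7.2−9.3)² = 31.36 + 4.41 = 35.77
|ZE|² = (0.9−7.7)² + (7.2−7.2)² = 46.24 + 0 = 46.24
Sorted ascending: A, B, D, E, … — the third-nearest is D.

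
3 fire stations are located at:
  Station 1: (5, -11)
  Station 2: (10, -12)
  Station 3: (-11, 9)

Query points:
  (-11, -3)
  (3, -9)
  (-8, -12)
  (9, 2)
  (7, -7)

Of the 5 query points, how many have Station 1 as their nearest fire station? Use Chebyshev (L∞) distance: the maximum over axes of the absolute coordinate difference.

4

(-11, -3) — d to each: Station 1:16, Station 2:21, Station 3:12 → nearest is Station 3
(3, -9) — d to each: Station 1:2, Station 2:7, Station 3:18 → nearest is Station 1
(-8, -12) — d to each: Station 1:13, Station 2:18, Station 3:21 → nearest is Station 1
(9, 2) — d to each: Station 1:13, Station 2:14, Station 3:20 → nearest is Station 1
(7, -7) — d to each: Station 1:4, Station 2:5, Station 3:18 → nearest is Station 1
4 of the 5 points have Station 1 as nearest.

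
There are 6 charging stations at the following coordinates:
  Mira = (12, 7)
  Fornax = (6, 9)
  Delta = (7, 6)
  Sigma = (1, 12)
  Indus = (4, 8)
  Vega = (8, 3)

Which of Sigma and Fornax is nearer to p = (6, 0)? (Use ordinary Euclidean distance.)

Fornax

Compare squared distances:
d²(p, Sigma) = (6−1)² + (0−12)² = 25 + 144 = 169
d²(p, Fornax) = (6−6)² + (0−9)² = 0 + 81 = 81
169 > 81, so Fornax is closer.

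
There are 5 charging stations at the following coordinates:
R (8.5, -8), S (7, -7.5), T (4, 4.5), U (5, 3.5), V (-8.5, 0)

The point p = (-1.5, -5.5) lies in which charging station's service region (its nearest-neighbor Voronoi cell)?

S

Compare squared distances (the ordering matches that of the actual distances):
|pR|² = (-1.5−8.5)² + (-5.5−(-8))² = 100 + 6.25 = 106.25
|pS|² = (-1.5−7)² + (-5.5−(-7.5))² = 72.25 + 4 = 76.25
|pT|² = (-1.5−4)² + (-5.5−4.5)² = 30.25 + 100 = 130.25
|pU|² = (-1.5−5)² + (-5.5−3.5)² = 42.25 + 81 = 123.25
|pV|² = (-1.5−(-8.5))² + (-5.5−0)² = 49 + 30.25 = 79.25
S is nearest.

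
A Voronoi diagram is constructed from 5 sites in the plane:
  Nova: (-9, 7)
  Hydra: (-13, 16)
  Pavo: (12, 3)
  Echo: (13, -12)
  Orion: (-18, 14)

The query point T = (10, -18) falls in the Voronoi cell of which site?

Echo

Compare squared distances (the ordering matches that of the actual distances):
d²(T, Nova) = 361 + 625 = 986
d²(T, Hydra) = 529 + 1156 = 1685
d²(T, Pavo) = 4 + 441 = 445
d²(T, Echo) = 9 + 36 = 45
d²(T, Orion) = 784 + 1024 = 1808
Minimum is at Echo.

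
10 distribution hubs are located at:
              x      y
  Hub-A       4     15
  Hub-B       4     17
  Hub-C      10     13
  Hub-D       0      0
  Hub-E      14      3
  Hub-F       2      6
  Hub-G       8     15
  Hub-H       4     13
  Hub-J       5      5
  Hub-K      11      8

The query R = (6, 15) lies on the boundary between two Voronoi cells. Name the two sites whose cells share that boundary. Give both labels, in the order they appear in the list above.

Hub-A and Hub-G

Squared distances from R to each site:
d²(R, Hub-A) = 4 + 0 = 4
d²(R, Hub-B) = 4 + 4 = 8
d²(R, Hub-C) = 16 + 4 = 20
d²(R, Hub-D) = 36 + 225 = 261
d²(R, Hub-E) = 64 + 144 = 208
d²(R, Hub-F) = 16 + 81 = 97
d²(R, Hub-G) = 4 + 0 = 4
d²(R, Hub-H) = 4 + 4 = 8
d²(R, Hub-J) = 1 + 100 = 101
d²(R, Hub-K) = 25 + 49 = 74
R is equidistant from Hub-A and Hub-G (both at squared distance 4), and every other site is strictly farther — so R lies on the Hub-A–Hub-G Voronoi edge.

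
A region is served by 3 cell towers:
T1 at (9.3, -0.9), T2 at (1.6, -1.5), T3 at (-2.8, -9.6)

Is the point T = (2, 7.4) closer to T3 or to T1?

Compare squared distances:
|TT3|² = (2−(-2.8))² + (7.4−(-9.6))² = 23.04 + 289 = 312.04
|TT1|² = (2−9.3)² + (7.4−(-0.9))² = 53.29 + 68.89 = 122.18
312.04 > 122.18, so T1 is closer.

T1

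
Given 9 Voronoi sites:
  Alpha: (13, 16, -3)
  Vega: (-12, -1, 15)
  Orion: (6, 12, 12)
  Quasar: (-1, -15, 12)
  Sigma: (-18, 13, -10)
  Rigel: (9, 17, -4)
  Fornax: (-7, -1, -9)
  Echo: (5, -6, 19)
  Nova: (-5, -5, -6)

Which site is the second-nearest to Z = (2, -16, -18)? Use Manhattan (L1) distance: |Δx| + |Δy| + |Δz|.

d(Z, Alpha) = |2−13| + |-16−16| + |-18−(-3)| = 11 + 32 + 15 = 58
d(Z, Vega) = |2−(-12)| + |-16−(-1)| + |-18−15| = 14 + 15 + 33 = 62
d(Z, Orion) = |2−6| + |-16−12| + |-18−12| = 4 + 28 + 30 = 62
d(Z, Quasar) = |2−(-1)| + |-16−(-15)| + |-18−12| = 3 + 1 + 30 = 34
d(Z, Sigma) = |2−(-18)| + |-16−13| + |-18−(-10)| = 20 + 29 + 8 = 57
d(Z, Rigel) = |2−9| + |-16−17| + |-18−(-4)| = 7 + 33 + 14 = 54
d(Z, Fornax) = |2−(-7)| + |-16−(-1)| + |-18−(-9)| = 9 + 15 + 9 = 33
d(Z, Echo) = |2−5| + |-16−(-6)| + |-18−19| = 3 + 10 + 37 = 50
d(Z, Nova) = |2−(-5)| + |-16−(-5)| + |-18−(-6)| = 7 + 11 + 12 = 30
Sorted ascending: Nova, Fornax, Quasar, … — the second-nearest is Fornax.

Fornax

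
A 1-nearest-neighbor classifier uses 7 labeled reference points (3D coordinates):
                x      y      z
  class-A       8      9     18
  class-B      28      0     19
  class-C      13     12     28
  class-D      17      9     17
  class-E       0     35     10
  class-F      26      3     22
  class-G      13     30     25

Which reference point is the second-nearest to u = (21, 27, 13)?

Compare squared distances (the ordering matches that of the actual distances):
d²(u, class-A) = (21−8)² + (27−9)² + (13−18)² = 169 + 324 + 25 = 518
d²(u, class-B) = (21−28)² + (27−0)² + (13−19)² = 49 + 729 + 36 = 814
d²(u, class-C) = (21−13)² + (27−12)² + (13−28)² = 64 + 225 + 225 = 514
d²(u, class-D) = (21−17)² + (27−9)² + (13−17)² = 16 + 324 + 16 = 356
d²(u, class-E) = (21−0)² + (27−35)² + (13−10)² = 441 + 64 + 9 = 514
d²(u, class-F) = (21−26)² + (27−3)² + (13−22)² = 25 + 576 + 81 = 682
d²(u, class-G) = (21−13)² + (27−30)² + (13−25)² = 64 + 9 + 144 = 217
Sorted ascending: class-G, class-D, class-C, … — the second-nearest is class-D.

class-D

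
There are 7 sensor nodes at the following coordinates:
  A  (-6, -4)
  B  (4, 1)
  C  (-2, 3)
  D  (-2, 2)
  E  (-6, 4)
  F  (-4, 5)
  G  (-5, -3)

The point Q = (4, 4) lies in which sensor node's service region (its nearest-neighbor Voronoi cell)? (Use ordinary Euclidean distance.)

Compare squared distances (the ordering matches that of the actual distances):
|QA|² = (4−(-6))² + (4−(-4))² = 100 + 64 = 164
|QB|² = (4−4)² + (4−1)² = 0 + 9 = 9
|QC|² = (4−(-2))² + (4−3)² = 36 + 1 = 37
|QD|² = (4−(-2))² + (4−2)² = 36 + 4 = 40
|QE|² = (4−(-6))² + (4−4)² = 100 + 0 = 100
|QF|² = (4−(-4))² + (4−5)² = 64 + 1 = 65
|QG|² = (4−(-5))² + (4−(-3))² = 81 + 49 = 130
B is nearest.

B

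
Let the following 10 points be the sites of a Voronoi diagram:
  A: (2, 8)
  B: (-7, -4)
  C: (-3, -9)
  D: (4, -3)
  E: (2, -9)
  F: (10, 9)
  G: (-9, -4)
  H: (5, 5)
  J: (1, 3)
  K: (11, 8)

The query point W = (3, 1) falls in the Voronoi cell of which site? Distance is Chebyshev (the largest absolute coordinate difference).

d(W,A) = max(1, 7) = 7
d(W,B) = max(10, 5) = 10
d(W,C) = max(6, 10) = 10
d(W,D) = max(1, 4) = 4
d(W,E) = max(1, 10) = 10
d(W,F) = max(7, 8) = 8
d(W,G) = max(12, 5) = 12
d(W,H) = max(2, 4) = 4
d(W,J) = max(2, 2) = 2
d(W,K) = max(8, 7) = 8
Minimum is at J.

J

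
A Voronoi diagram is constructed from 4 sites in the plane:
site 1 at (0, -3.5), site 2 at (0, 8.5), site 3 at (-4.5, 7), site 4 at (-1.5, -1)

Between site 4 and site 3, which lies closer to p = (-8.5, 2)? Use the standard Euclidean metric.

site 3

Compare squared distances:
d²(p, site 4) = (-8.5−(-1.5))² + (2−(-1))² = 49 + 9 = 58
d²(p, site 3) = (-8.5−(-4.5))² + (2−7)² = 16 + 25 = 41
58 > 41, so site 3 is closer.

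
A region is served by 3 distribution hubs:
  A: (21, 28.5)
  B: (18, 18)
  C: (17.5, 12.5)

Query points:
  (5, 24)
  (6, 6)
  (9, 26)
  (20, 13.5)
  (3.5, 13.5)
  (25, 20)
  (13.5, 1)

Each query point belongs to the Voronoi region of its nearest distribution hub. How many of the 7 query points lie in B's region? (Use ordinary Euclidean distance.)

(5, 24) — d² to each: A:276.25, B:205, C:288.5 → nearest is B
(6, 6) — d² to each: A:731.25, B:288, C:174.5 → nearest is C
(9, 26) — d² to each: A:150.25, B:145, C:254.5 → nearest is B
(20, 13.5) — d² to each: A:226, B:24.25, C:7.25 → nearest is C
(3.5, 13.5) — d² to each: A:531.25, B:230.5, C:197 → nearest is C
(25, 20) — d² to each: A:88.25, B:53, C:112.5 → nearest is B
(13.5, 1) — d² to each: A:812.5, B:309.25, C:148.25 → nearest is C
3 of the 7 points have B as nearest.

3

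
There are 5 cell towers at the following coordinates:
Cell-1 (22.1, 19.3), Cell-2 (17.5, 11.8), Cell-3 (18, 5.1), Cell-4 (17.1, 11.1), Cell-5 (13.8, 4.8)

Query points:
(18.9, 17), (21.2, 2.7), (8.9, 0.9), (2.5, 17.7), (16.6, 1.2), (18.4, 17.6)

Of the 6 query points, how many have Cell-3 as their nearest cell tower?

(18.9, 17) — d² to each: Cell-1:15.53, Cell-2:29, Cell-3:142.42, Cell-4:38.05, Cell-5:174.85 → nearest is Cell-1
(21.2, 2.7) — d² to each: Cell-1:276.37, Cell-2:96.5, Cell-3:16, Cell-4:87.37, Cell-5:59.17 → nearest is Cell-3
(8.9, 0.9) — d² to each: Cell-1:512.8, Cell-2:192.77, Cell-3:100.45, Cell-4:171.28, Cell-5:39.22 → nearest is Cell-5
(2.5, 17.7) — d² to each: Cell-1:386.72, Cell-2:259.81, Cell-3:399.01, Cell-4:256.72, Cell-5:294.1 → nearest is Cell-4
(16.6, 1.2) — d² to each: Cell-1:357.86, Cell-2:113.17, Cell-3:17.17, Cell-4:98.26, Cell-5:20.8 → nearest is Cell-3
(18.4, 17.6) — d² to each: Cell-1:16.58, Cell-2:34.45, Cell-3:156.41, Cell-4:43.94, Cell-5:185 → nearest is Cell-1
2 of the 6 points have Cell-3 as nearest.

2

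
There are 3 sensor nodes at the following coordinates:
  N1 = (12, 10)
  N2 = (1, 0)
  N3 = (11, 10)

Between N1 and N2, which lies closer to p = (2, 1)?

Compare squared distances:
|pN1|² = (2−12)² + (1−10)² = 100 + 81 = 181
|pN2|² = (2−1)² + (1−0)² = 1 + 1 = 2
181 > 2, so N2 is closer.

N2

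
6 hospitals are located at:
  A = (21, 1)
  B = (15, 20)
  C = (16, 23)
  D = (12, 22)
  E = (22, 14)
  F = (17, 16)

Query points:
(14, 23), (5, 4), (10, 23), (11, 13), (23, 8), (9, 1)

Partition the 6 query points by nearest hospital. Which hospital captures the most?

(14, 23) — d² to each: A:533, B:10, C:4, D:5, E:145, F:58 → nearest is C
(5, 4) — d² to each: A:265, B:356, C:482, D:373, E:389, F:288 → nearest is A
(10, 23) — d² to each: A:605, B:34, C:36, D:5, E:225, F:98 → nearest is D
(11, 13) — d² to each: A:244, B:65, C:125, D:82, E:122, F:45 → nearest is F
(23, 8) — d² to each: A:53, B:208, C:274, D:317, E:37, F:100 → nearest is E
(9, 1) — d² to each: A:144, B:397, C:533, D:450, E:338, F:289 → nearest is A
Tally — A:2, C:1, D:1, E:1, F:1. A captures the most (2).

A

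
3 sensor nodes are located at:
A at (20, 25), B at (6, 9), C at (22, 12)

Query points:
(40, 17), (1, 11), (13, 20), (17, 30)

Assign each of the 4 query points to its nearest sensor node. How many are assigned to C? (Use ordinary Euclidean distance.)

1

(40, 17) — d² to each: A:464, B:1220, C:349 → nearest is C
(1, 11) — d² to each: A:557, B:29, C:442 → nearest is B
(13, 20) — d² to each: A:74, B:170, C:145 → nearest is A
(17, 30) — d² to each: A:34, B:562, C:349 → nearest is A
1 of the 4 points has C as nearest.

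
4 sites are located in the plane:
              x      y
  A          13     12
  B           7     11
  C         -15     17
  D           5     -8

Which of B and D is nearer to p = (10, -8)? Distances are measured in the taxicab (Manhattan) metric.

D

d(p,B) = |10−7| + |-8−11| = 3 + 19 = 22
d(p,D) = |10−5| + |-8−(-8)| = 5 + 0 = 5
22 > 5, so D is closer.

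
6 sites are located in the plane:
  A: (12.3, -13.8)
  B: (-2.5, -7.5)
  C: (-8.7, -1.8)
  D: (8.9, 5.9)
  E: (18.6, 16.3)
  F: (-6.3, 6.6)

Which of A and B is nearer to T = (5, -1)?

B

Compare squared distances:
|TA|² = (5−12.3)² + (-1−(-13.8))² = 53.29 + 163.84 = 217.13
|TB|² = (5−(-2.5))² + (-1−(-7.5))² = 56.25 + 42.25 = 98.5
217.13 > 98.5, so B is closer.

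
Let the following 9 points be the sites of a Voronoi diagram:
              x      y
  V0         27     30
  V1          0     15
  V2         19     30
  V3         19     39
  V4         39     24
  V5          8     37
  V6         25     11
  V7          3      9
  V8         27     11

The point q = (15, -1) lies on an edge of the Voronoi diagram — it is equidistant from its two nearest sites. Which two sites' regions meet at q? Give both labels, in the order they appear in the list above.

Squared distances from q to each site:
|qV0|² = 144 + 961 = 1105
|qV1|² = 225 + 256 = 481
|qV2|² = 16 + 961 = 977
|qV3|² = 16 + 1600 = 1616
|qV4|² = 576 + 625 = 1201
|qV5|² = 49 + 1444 = 1493
|qV6|² = 100 + 144 = 244
|qV7|² = 144 + 100 = 244
|qV8|² = 144 + 144 = 288
q is equidistant from V6 and V7 (both at squared distance 244), and every other site is strictly farther — so q lies on the V6–V7 Voronoi edge.

V6 and V7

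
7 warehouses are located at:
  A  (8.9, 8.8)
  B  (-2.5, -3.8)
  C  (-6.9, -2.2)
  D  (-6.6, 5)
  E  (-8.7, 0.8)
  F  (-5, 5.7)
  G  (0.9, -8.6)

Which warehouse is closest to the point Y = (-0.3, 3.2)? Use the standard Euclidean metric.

Compare squared distances (the ordering matches that of the actual distances):
|YA|² = 84.64 + 31.36 = 116
|YB|² = 4.84 + 49 = 53.84
|YC|² = 43.56 + 29.16 = 72.72
|YD|² = 39.69 + 3.24 = 42.93
|YE|² = 70.56 + 5.76 = 76.32
|YF|² = 22.09 + 6.25 = 28.34
|YG|² = 1.44 + 139.24 = 140.68
Minimum is at F.

F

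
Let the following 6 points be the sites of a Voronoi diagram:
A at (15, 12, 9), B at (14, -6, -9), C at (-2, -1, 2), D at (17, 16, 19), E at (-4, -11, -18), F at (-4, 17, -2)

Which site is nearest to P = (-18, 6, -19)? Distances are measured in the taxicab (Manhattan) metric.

E

d(P,A) = |-18−15| + |6−12| + |-19−9| = 33 + 6 + 28 = 67
d(P,B) = |-18−14| + |6−(-6)| + |-19−(-9)| = 32 + 12 + 10 = 54
d(P,C) = |-18−(-2)| + |6−(-1)| + |-19−2| = 16 + 7 + 21 = 44
d(P,D) = |-18−17| + |6−16| + |-19−19| = 35 + 10 + 38 = 83
d(P,E) = |-18−(-4)| + |6−(-11)| + |-19−(-18)| = 14 + 17 + 1 = 32
d(P,F) = |-18−(-4)| + |6−17| + |-19−(-2)| = 14 + 11 + 17 = 42
The smallest is to E, so P lies in the Voronoi region of E.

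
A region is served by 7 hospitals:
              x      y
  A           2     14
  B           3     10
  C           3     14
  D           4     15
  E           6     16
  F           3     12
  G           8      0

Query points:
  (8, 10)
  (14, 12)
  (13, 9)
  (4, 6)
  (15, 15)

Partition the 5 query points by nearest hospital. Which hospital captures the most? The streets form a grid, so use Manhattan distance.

B

(8, 10) — d to each: A:10, B:5, C:9, D:9, E:8, F:7, G:10 → nearest is B
(14, 12) — d to each: A:14, B:13, C:13, D:13, E:12, F:11, G:18 → nearest is F
(13, 9) — d to each: A:16, B:11, C:15, D:15, E:14, F:13, G:14 → nearest is B
(4, 6) — d to each: A:10, B:5, C:9, D:9, E:12, F:7, G:10 → nearest is B
(15, 15) — d to each: A:14, B:17, C:13, D:11, E:10, F:15, G:22 → nearest is E
Tally — B:3, E:1, F:1. B captures the most (3).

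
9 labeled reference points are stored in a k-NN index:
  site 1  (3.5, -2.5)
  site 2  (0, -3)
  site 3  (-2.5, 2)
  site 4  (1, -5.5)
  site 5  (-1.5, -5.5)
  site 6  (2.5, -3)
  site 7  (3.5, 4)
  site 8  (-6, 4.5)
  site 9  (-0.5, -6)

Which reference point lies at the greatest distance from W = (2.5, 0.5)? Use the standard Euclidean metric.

site 8

Squared Euclidean distances:
d²(W, site 1) = 1 + 9 = 10
d²(W, site 2) = 6.25 + 12.25 = 18.5
d²(W, site 3) = 25 + 2.25 = 27.25
d²(W, site 4) = 2.25 + 36 = 38.25
d²(W, site 5) = 16 + 36 = 52
d²(W, site 6) = 0 + 12.25 = 12.25
d²(W, site 7) = 1 + 12.25 = 13.25
d²(W, site 8) = 72.25 + 16 = 88.25
d²(W, site 9) = 9 + 42.25 = 51.25
The largest is to site 8.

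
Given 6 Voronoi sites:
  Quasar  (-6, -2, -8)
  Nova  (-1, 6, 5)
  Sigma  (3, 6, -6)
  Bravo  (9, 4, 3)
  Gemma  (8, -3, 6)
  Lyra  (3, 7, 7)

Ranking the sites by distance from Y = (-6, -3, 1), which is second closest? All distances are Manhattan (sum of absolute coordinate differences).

d(Y, Quasar) = |-6−(-6)| + |-3−(-2)| + |1−(-8)| = 0 + 1 + 9 = 10
d(Y, Nova) = |-6−(-1)| + |-3−6| + |1−5| = 5 + 9 + 4 = 18
d(Y, Sigma) = |-6−3| + |-3−6| + |1−(-6)| = 9 + 9 + 7 = 25
d(Y, Bravo) = |-6−9| + |-3−4| + |1−3| = 15 + 7 + 2 = 24
d(Y, Gemma) = |-6−8| + |-3−(-3)| + |1−6| = 14 + 0 + 5 = 19
d(Y, Lyra) = |-6−3| + |-3−7| + |1−7| = 9 + 10 + 6 = 25
Sorted ascending: Quasar, Nova, Gemma, … — the second-nearest is Nova.

Nova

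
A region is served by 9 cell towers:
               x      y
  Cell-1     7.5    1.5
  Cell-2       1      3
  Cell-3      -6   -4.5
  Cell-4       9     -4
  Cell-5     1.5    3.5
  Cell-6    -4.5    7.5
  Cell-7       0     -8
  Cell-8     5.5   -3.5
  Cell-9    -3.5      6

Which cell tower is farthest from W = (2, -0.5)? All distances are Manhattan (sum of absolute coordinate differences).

d(W, Cell-1) = 5.5 + 2 = 7.5
d(W, Cell-2) = 1 + 3.5 = 4.5
d(W, Cell-3) = 8 + 4 = 12
d(W, Cell-4) = 7 + 3.5 = 10.5
d(W, Cell-5) = 0.5 + 4 = 4.5
d(W, Cell-6) = 6.5 + 8 = 14.5
d(W, Cell-7) = 2 + 7.5 = 9.5
d(W, Cell-8) = 3.5 + 3 = 6.5
d(W, Cell-9) = 5.5 + 6.5 = 12
The largest is to Cell-6.

Cell-6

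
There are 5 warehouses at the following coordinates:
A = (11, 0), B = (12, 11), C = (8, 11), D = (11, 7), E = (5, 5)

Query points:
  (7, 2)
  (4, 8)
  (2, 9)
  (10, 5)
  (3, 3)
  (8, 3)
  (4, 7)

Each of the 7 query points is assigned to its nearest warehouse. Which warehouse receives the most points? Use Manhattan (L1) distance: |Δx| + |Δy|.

E

(7, 2) — d to each: A:6, B:14, C:10, D:9, E:5 → nearest is E
(4, 8) — d to each: A:15, B:11, C:7, D:8, E:4 → nearest is E
(2, 9) — d to each: A:18, B:12, C:8, D:11, E:7 → nearest is E
(10, 5) — d to each: A:6, B:8, C:8, D:3, E:5 → nearest is D
(3, 3) — d to each: A:11, B:17, C:13, D:12, E:4 → nearest is E
(8, 3) — d to each: A:6, B:12, C:8, D:7, E:5 → nearest is E
(4, 7) — d to each: A:14, B:12, C:8, D:7, E:3 → nearest is E
Tally — D:1, E:6. E captures the most (6).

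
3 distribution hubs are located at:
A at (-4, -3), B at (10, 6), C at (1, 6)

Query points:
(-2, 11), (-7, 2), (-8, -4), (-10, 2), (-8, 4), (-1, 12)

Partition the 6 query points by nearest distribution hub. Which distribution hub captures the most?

(-2, 11) — d² to each: A:200, B:169, C:34 → nearest is C
(-7, 2) — d² to each: A:34, B:305, C:80 → nearest is A
(-8, -4) — d² to each: A:17, B:424, C:181 → nearest is A
(-10, 2) — d² to each: A:61, B:416, C:137 → nearest is A
(-8, 4) — d² to each: A:65, B:328, C:85 → nearest is A
(-1, 12) — d² to each: A:234, B:157, C:40 → nearest is C
Tally — A:4, C:2. A captures the most (4).

A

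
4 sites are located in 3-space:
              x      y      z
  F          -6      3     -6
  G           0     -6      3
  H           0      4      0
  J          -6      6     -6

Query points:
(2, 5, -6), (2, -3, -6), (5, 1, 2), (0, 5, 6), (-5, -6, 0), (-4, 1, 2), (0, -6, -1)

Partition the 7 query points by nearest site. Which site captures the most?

H

(2, 5, -6) — d² to each: F:68, G:206, H:41, J:65 → nearest is H
(2, -3, -6) — d² to each: F:100, G:94, H:89, J:145 → nearest is H
(5, 1, 2) — d² to each: F:189, G:75, H:38, J:210 → nearest is H
(0, 5, 6) — d² to each: F:184, G:130, H:37, J:181 → nearest is H
(-5, -6, 0) — d² to each: F:118, G:34, H:125, J:181 → nearest is G
(-4, 1, 2) — d² to each: F:72, G:66, H:29, J:93 → nearest is H
(0, -6, -1) — d² to each: F:142, G:16, H:101, J:205 → nearest is G
Tally — G:2, H:5. H captures the most (5).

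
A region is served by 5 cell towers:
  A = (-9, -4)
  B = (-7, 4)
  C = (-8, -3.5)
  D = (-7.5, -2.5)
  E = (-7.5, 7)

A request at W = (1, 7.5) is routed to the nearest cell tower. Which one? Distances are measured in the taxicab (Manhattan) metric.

E

d(W,A) = |1−(-9)| + |7.5−(-4)| = 10 + 11.5 = 21.5
d(W,B) = |1−(-7)| + |7.5−4| = 8 + 3.5 = 11.5
d(W,C) = |1−(-8)| + |7.5−(-3.5)| = 9 + 11 = 20
d(W,D) = |1−(-7.5)| + |7.5−(-2.5)| = 8.5 + 10 = 18.5
d(W,E) = |1−(-7.5)| + |7.5−7| = 8.5 + 0.5 = 9
Minimum is at E.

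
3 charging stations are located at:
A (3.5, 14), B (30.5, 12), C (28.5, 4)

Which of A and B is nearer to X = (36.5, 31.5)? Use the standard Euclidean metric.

Compare squared distances:
|XA|² = (36.5−3.5)² + (31.5−14)² = 1089 + 306.25 = 1395.25
|XB|² = (36.5−30.5)² + (31.5−12)² = 36 + 380.25 = 416.25
1395.25 > 416.25, so B is closer.

B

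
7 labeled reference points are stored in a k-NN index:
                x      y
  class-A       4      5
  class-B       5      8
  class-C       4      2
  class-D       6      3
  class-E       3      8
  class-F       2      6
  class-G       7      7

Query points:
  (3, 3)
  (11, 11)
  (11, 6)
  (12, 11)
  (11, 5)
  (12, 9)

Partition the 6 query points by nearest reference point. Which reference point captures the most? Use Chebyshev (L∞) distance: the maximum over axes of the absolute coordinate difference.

class-G

(3, 3) — d to each: class-A:2, class-B:5, class-C:1, class-D:3, class-E:5, class-F:3, class-G:4 → nearest is class-C
(11, 11) — d to each: class-A:7, class-B:6, class-C:9, class-D:8, class-E:8, class-F:9, class-G:4 → nearest is class-G
(11, 6) — d to each: class-A:7, class-B:6, class-C:7, class-D:5, class-E:8, class-F:9, class-G:4 → nearest is class-G
(12, 11) — d to each: class-A:8, class-B:7, class-C:9, class-D:8, class-E:9, class-F:10, class-G:5 → nearest is class-G
(11, 5) — d to each: class-A:7, class-B:6, class-C:7, class-D:5, class-E:8, class-F:9, class-G:4 → nearest is class-G
(12, 9) — d to each: class-A:8, class-B:7, class-C:8, class-D:6, class-E:9, class-F:10, class-G:5 → nearest is class-G
Tally — class-C:1, class-G:5. class-G captures the most (5).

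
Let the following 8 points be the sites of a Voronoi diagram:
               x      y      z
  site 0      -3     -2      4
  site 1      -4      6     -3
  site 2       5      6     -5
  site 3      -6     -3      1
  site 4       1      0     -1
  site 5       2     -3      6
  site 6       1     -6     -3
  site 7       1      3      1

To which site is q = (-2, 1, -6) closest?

site 4

Compare squared distances (the ordering matches that of the actual distances):
d²(q, site 0) = (-2−(-3))² + (1−(-2))² + (-6−4)² = 1 + 9 + 100 = 110
d²(q, site 1) = (-2−(-4))² + (1−6)² + (-6−(-3))² = 4 + 25 + 9 = 38
d²(q, site 2) = (-2−5)² + (1−6)² + (-6−(-5))² = 49 + 25 + 1 = 75
d²(q, site 3) = (-2−(-6))² + (1−(-3))² + (-6−1)² = 16 + 16 + 49 = 81
d²(q, site 4) = (-2−1)² + (1−0)² + (-6−(-1))² = 9 + 1 + 25 = 35
d²(q, site 5) = (-2−2)² + (1−(-3))² + (-6−6)² = 16 + 16 + 144 = 176
d²(q, site 6) = (-2−1)² + (1−(-6))² + (-6−(-3))² = 9 + 49 + 9 = 67
d²(q, site 7) = (-2−1)² + (1−3)² + (-6−1)² = 9 + 4 + 49 = 62
Minimum is at site 4.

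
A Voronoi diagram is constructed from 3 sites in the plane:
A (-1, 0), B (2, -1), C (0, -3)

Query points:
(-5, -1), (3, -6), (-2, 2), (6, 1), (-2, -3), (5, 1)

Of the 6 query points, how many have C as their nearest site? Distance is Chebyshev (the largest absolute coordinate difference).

2

(-5, -1) — d to each: A:4, B:7, C:5 → nearest is A
(3, -6) — d to each: A:6, B:5, C:3 → nearest is C
(-2, 2) — d to each: A:2, B:4, C:5 → nearest is A
(6, 1) — d to each: A:7, B:4, C:6 → nearest is B
(-2, -3) — d to each: A:3, B:4, C:2 → nearest is C
(5, 1) — d to each: A:6, B:3, C:5 → nearest is B
2 of the 6 points have C as nearest.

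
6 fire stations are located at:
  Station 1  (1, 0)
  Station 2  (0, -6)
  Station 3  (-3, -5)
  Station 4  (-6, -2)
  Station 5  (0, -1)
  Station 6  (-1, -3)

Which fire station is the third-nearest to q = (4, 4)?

Squared Euclidean distances:
d²(q, Station 1) = (4−1)² + (4−0)² = 9 + 16 = 25
d²(q, Station 2) = (4−0)² + (4−(-6))² = 16 + 100 = 116
d²(q, Station 3) = (4−(-3))² + (4−(-5))² = 49 + 81 = 130
d²(q, Station 4) = (4−(-6))² + (4−(-2))² = 100 + 36 = 136
d²(q, Station 5) = (4−0)² + (4−(-1))² = 16 + 25 = 41
d²(q, Station 6) = (4−(-1))² + (4−(-3))² = 25 + 49 = 74
Sorted ascending: Station 1, Station 5, Station 6, Station 2, … — the third-nearest is Station 6.

Station 6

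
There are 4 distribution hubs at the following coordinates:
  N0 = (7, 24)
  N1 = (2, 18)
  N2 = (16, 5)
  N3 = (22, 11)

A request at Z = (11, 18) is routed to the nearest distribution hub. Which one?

N0

Squared Euclidean distances:
|ZN0|² = (11−7)² + (18−24)² = 16 + 36 = 52
|ZN1|² = (11−2)² + (18−18)² = 81 + 0 = 81
|ZN2|² = (11−16)² + (18−5)² = 25 + 169 = 194
|ZN3|² = (11−22)² + (18−11)² = 121 + 49 = 170
N0 is nearest.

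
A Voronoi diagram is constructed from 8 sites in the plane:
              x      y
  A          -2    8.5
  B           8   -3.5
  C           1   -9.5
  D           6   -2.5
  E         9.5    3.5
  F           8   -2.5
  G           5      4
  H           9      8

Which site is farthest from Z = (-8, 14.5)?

Since √ is increasing, it suffices to compare squared distances:
|ZA|² = (-8−(-2))² + (14.5−8.5)² = 36 + 36 = 72
|ZB|² = (-8−8)² + (14.5−(-3.5))² = 256 + 324 = 580
|ZC|² = (-8−1)² + (14.5−(-9.5))² = 81 + 576 = 657
|ZD|² = (-8−6)² + (14.5−(-2.5))² = 196 + 289 = 485
|ZE|² = (-8−9.5)² + (14.5−3.5)² = 306.25 + 121 = 427.25
|ZF|² = (-8−8)² + (14.5−(-2.5))² = 256 + 289 = 545
|ZG|² = (-8−5)² + (14.5−4)² = 169 + 110.25 = 279.25
|ZH|² = (-8−9)² + (14.5−8)² = 289 + 42.25 = 331.25
The largest is to C.

C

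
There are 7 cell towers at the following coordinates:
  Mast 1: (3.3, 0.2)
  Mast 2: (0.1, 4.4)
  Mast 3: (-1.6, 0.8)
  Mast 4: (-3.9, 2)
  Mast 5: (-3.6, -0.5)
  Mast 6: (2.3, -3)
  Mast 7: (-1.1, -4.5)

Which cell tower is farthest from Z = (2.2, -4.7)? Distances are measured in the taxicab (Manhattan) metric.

Mast 4

d(Z, Mast 1) = |2.2−3.3| + |-4.7−0.2| = 1.1 + 4.9 = 6
d(Z, Mast 2) = |2.2−0.1| + |-4.7−4.4| = 2.1 + 9.1 = 11.2
d(Z, Mast 3) = |2.2−(-1.6)| + |-4.7−0.8| = 3.8 + 5.5 = 9.3
d(Z, Mast 4) = |2.2−(-3.9)| + |-4.7−2| = 6.1 + 6.7 = 12.8
d(Z, Mast 5) = |2.2−(-3.6)| + |-4.7−(-0.5)| = 5.8 + 4.2 = 10
d(Z, Mast 6) = |2.2−2.3| + |-4.7−(-3)| = 0.1 + 1.7 = 1.8
d(Z, Mast 7) = |2.2−(-1.1)| + |-4.7−(-4.5)| = 3.3 + 0.2 = 3.5
The largest is to Mast 4.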